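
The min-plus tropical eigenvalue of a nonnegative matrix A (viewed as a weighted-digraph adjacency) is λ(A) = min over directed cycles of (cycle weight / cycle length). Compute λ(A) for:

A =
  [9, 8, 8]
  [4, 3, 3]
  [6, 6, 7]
λ(A) = 3

Enumerate directed cycles and compute their means (weight / length). Sample:
  cycle 0 → 0: weight = 9, length = 1, mean = 9/1 ≈ 9.000
  cycle 1 → 1: weight = 3, length = 1, mean = 3/1 ≈ 3.000
  cycle 2 → 2: weight = 7, length = 1, mean = 7/1 ≈ 7.000
  cycle 0 → 1 → 0: weight = 12, length = 2, mean = 12/2 ≈ 6.000
  cycle 0 → 2 → 0: weight = 14, length = 2, mean = 14/2 ≈ 7.000
  cycle 1 → 0 → 1: weight = 12, length = 2, mean = 12/2 ≈ 6.000
Minimum mean = 3.000, attained e.g. along the cycle 1 → 1 with weight 3 and length 1. So λ(A) = 3/1 = 3.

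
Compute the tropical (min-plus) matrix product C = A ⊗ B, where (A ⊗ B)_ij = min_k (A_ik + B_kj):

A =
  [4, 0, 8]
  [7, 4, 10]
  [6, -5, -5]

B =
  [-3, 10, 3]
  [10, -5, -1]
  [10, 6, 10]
A ⊗ B =
  [1, -5, -1]
  [4, -1, 3]
  [3, -10, -6]

Apply the min-plus product entry-by-entry:
  C[0][0] = min over k of (A[0][0] + B[0][0] = 4 + -3 = 1, A[0][1] + B[1][0] = 0 + 10 = 10, A[0][2] + B[2][0] = 8 + 10 = 18) = 1 (attained at k = 0)
  C[0][1] = min over k of (A[0][0] + B[0][1] = 4 + 10 = 14, A[0][1] + B[1][1] = 0 + -5 = -5, A[0][2] + B[2][1] = 8 + 6 = 14) = -5 (attained at k = 1)
  C[0][2] = min over k of (A[0][0] + B[0][2] = 4 + 3 = 7, A[0][1] + B[1][2] = 0 + -1 = -1, A[0][2] + B[2][2] = 8 + 10 = 18) = -1 (attained at k = 1)
  C[1][0] = min over k of (A[1][0] + B[0][0] = 7 + -3 = 4, A[1][1] + B[1][0] = 4 + 10 = 14, A[1][2] + B[2][0] = 10 + 10 = 20) = 4 (attained at k = 0)
  C[1][1] = min over k of (A[1][0] + B[0][1] = 7 + 10 = 17, A[1][1] + B[1][1] = 4 + -5 = -1, A[1][2] + B[2][1] = 10 + 6 = 16) = -1 (attained at k = 1)
  C[1][2] = min over k of (A[1][0] + B[0][2] = 7 + 3 = 10, A[1][1] + B[1][2] = 4 + -1 = 3, A[1][2] + B[2][2] = 10 + 10 = 20) = 3 (attained at k = 1)
  C[2][0] = min over k of (A[2][0] + B[0][0] = 6 + -3 = 3, A[2][1] + B[1][0] = -5 + 10 = 5, A[2][2] + B[2][0] = -5 + 10 = 5) = 3 (attained at k = 0)
  C[2][1] = min over k of (A[2][0] + B[0][1] = 6 + 10 = 16, A[2][1] + B[1][1] = -5 + -5 = -10, A[2][2] + B[2][1] = -5 + 6 = 1) = -10 (attained at k = 1)
  C[2][2] = min over k of (A[2][0] + B[0][2] = 6 + 3 = 9, A[2][1] + B[1][2] = -5 + -1 = -6, A[2][2] + B[2][2] = -5 + 10 = 5) = -6 (attained at k = 1)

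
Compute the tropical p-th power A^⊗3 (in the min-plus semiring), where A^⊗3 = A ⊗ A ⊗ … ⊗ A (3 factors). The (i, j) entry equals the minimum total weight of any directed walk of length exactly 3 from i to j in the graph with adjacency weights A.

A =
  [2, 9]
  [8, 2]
A^⊗3 =
  [6, 13]
  [12, 6]

Each entry (A^⊗3)_ij equals the minimum over all length-3 walks i = v_0 → v_1 → … → v_3 = j of Σ_t A[v_t][v_{t+1}]. For example, for (i, j) = (0, 1) we minimise over 4 possible intermediate vertex sequences; the minimum is 13, attained along the walk 0 → 0 → 0 → 1.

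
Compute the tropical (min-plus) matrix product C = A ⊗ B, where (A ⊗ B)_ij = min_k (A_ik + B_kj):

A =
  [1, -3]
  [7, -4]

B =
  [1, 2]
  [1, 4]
A ⊗ B =
  [-2, 1]
  [-3, 0]

Apply the min-plus product entry-by-entry:
  C[0][0] = min over k of (A[0][0] + B[0][0] = 1 + 1 = 2, A[0][1] + B[1][0] = -3 + 1 = -2) = -2 (attained at k = 1)
  C[0][1] = min over k of (A[0][0] + B[0][1] = 1 + 2 = 3, A[0][1] + B[1][1] = -3 + 4 = 1) = 1 (attained at k = 1)
  C[1][0] = min over k of (A[1][0] + B[0][0] = 7 + 1 = 8, A[1][1] + B[1][0] = -4 + 1 = -3) = -3 (attained at k = 1)
  C[1][1] = min over k of (A[1][0] + B[0][1] = 7 + 2 = 9, A[1][1] + B[1][1] = -4 + 4 = 0) = 0 (attained at k = 1)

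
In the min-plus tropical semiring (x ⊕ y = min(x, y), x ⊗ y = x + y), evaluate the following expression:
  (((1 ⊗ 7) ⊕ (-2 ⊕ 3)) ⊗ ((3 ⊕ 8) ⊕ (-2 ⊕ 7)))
(((1 ⊗ 7) ⊕ (-2 ⊕ 3)) ⊗ ((3 ⊕ 8) ⊕ (-2 ⊕ 7))) = -4

Expand innermost to outermost. Recall ⊕ takes the minimum of its arguments and ⊗ takes their sum. Working out the expression (((1 ⊗ 7) ⊕ (-2 ⊕ 3)) ⊗ ((3 ⊕ 8) ⊕ (-2 ⊕ 7))) gives -4.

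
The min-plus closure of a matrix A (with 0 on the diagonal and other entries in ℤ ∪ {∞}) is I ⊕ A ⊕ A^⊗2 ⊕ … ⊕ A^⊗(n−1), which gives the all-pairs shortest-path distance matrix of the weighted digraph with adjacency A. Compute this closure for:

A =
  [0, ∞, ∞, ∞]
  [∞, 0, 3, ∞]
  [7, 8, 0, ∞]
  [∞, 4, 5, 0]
Closure =
  [0, ∞, ∞, ∞]
  [10, 0, 3, ∞]
  [7, 8, 0, ∞]
  [12, 4, 5, 0]

This is the Floyd-Warshall all-pairs shortest-path computation. For each intermediate vertex k = 0, 1, …, 3, update dist[i][j] ← min(dist[i][j], dist[i][k] + dist[k][j]). The final matrix gives, for each (i, j), the minimum total weight of any directed path from i to j (possibly empty when i = j).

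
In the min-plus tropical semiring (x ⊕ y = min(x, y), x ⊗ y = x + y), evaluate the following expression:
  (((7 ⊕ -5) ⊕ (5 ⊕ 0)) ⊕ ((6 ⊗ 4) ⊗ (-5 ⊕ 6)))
(((7 ⊕ -5) ⊕ (5 ⊕ 0)) ⊕ ((6 ⊗ 4) ⊗ (-5 ⊕ 6))) = -5

Expand innermost to outermost. Recall ⊕ takes the minimum of its arguments and ⊗ takes their sum. Working out the expression (((7 ⊕ -5) ⊕ (5 ⊕ 0)) ⊕ ((6 ⊗ 4) ⊗ (-5 ⊕ 6))) gives -5.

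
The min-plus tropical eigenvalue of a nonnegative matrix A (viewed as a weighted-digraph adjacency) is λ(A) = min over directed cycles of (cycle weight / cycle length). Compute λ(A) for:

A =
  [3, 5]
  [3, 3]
λ(A) = 3

Enumerate directed cycles and compute their means (weight / length). Sample:
  cycle 0 → 0: weight = 3, length = 1, mean = 3/1 ≈ 3.000
  cycle 1 → 1: weight = 3, length = 1, mean = 3/1 ≈ 3.000
  cycle 0 → 1 → 0: weight = 8, length = 2, mean = 8/2 ≈ 4.000
  cycle 1 → 0 → 1: weight = 8, length = 2, mean = 8/2 ≈ 4.000
Minimum mean = 3.000, attained e.g. along the cycle 0 → 0 with weight 3 and length 1. So λ(A) = 3/1 = 3.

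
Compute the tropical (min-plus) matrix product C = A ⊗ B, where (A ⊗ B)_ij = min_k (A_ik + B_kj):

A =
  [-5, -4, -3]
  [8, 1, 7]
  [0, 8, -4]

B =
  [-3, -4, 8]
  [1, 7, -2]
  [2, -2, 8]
A ⊗ B =
  [-8, -9, -6]
  [2, 4, -1]
  [-3, -6, 4]

Apply the min-plus product entry-by-entry:
  C[0][0] = min over k of (A[0][0] + B[0][0] = -5 + -3 = -8, A[0][1] + B[1][0] = -4 + 1 = -3, A[0][2] + B[2][0] = -3 + 2 = -1) = -8 (attained at k = 0)
  C[0][1] = min over k of (A[0][0] + B[0][1] = -5 + -4 = -9, A[0][1] + B[1][1] = -4 + 7 = 3, A[0][2] + B[2][1] = -3 + -2 = -5) = -9 (attained at k = 0)
  C[0][2] = min over k of (A[0][0] + B[0][2] = -5 + 8 = 3, A[0][1] + B[1][2] = -4 + -2 = -6, A[0][2] + B[2][2] = -3 + 8 = 5) = -6 (attained at k = 1)
  C[1][0] = min over k of (A[1][0] + B[0][0] = 8 + -3 = 5, A[1][1] + B[1][0] = 1 + 1 = 2, A[1][2] + B[2][0] = 7 + 2 = 9) = 2 (attained at k = 1)
  C[1][1] = min over k of (A[1][0] + B[0][1] = 8 + -4 = 4, A[1][1] + B[1][1] = 1 + 7 = 8, A[1][2] + B[2][1] = 7 + -2 = 5) = 4 (attained at k = 0)
  C[1][2] = min over k of (A[1][0] + B[0][2] = 8 + 8 = 16, A[1][1] + B[1][2] = 1 + -2 = -1, A[1][2] + B[2][2] = 7 + 8 = 15) = -1 (attained at k = 1)
  C[2][0] = min over k of (A[2][0] + B[0][0] = 0 + -3 = -3, A[2][1] + B[1][0] = 8 + 1 = 9, A[2][2] + B[2][0] = -4 + 2 = -2) = -3 (attained at k = 0)
  C[2][1] = min over k of (A[2][0] + B[0][1] = 0 + -4 = -4, A[2][1] + B[1][1] = 8 + 7 = 15, A[2][2] + B[2][1] = -4 + -2 = -6) = -6 (attained at k = 2)
  C[2][2] = min over k of (A[2][0] + B[0][2] = 0 + 8 = 8, A[2][1] + B[1][2] = 8 + -2 = 6, A[2][2] + B[2][2] = -4 + 8 = 4) = 4 (attained at k = 2)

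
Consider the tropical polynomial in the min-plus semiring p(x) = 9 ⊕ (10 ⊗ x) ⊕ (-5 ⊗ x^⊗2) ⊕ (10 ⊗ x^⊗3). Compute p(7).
p(7) = 9

A tropical monomial a ⊗ x^⊗i evaluates to a + i · x. Evaluating each term at x = 7:
  Term 0 contributes 9 + 0 · 7 = 9
  Term 1 contributes 10 + 1 · 7 = 17
  Term 2 contributes -5 + 2 · 7 = 9
  Term 3 contributes 10 + 3 · 7 = 31
p(7) = ⊕ of these = min[9, 17, 9, 31] = 9.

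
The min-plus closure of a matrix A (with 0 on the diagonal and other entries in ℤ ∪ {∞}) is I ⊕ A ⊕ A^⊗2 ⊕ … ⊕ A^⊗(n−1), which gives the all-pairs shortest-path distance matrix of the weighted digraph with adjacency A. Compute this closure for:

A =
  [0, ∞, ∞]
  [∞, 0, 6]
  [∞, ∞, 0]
Closure =
  [0, ∞, ∞]
  [∞, 0, 6]
  [∞, ∞, 0]

This is the Floyd-Warshall all-pairs shortest-path computation. For each intermediate vertex k = 0, 1, …, 2, update dist[i][j] ← min(dist[i][j], dist[i][k] + dist[k][j]). The final matrix gives, for each (i, j), the minimum total weight of any directed path from i to j (possibly empty when i = j).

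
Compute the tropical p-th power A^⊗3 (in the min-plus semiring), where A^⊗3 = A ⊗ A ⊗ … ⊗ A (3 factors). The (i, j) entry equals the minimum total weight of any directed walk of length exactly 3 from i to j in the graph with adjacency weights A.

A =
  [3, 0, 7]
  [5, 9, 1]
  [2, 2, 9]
A^⊗3 =
  [3, 3, 4]
  [6, 3, 4]
  [5, 5, 3]

Each entry (A^⊗3)_ij equals the minimum over all length-3 walks i = v_0 → v_1 → … → v_3 = j of Σ_t A[v_t][v_{t+1}]. For example, for (i, j) = (0, 2) we minimise over 9 possible intermediate vertex sequences; the minimum is 4, attained along the walk 0 → 0 → 1 → 2.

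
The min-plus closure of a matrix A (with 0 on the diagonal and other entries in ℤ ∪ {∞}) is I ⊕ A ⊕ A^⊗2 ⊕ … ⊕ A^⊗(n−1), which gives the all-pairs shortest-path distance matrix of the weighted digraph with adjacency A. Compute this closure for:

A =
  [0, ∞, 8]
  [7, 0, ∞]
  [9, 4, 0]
Closure =
  [0, 12, 8]
  [7, 0, 15]
  [9, 4, 0]

This is the Floyd-Warshall all-pairs shortest-path computation. For each intermediate vertex k = 0, 1, …, 2, update dist[i][j] ← min(dist[i][j], dist[i][k] + dist[k][j]). The final matrix gives, for each (i, j), the minimum total weight of any directed path from i to j (possibly empty when i = j).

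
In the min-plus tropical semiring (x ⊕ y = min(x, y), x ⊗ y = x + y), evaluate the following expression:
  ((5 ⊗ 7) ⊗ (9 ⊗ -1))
((5 ⊗ 7) ⊗ (9 ⊗ -1)) = 20

Expand innermost to outermost. Recall ⊕ takes the minimum of its arguments and ⊗ takes their sum. Working out the expression ((5 ⊗ 7) ⊗ (9 ⊗ -1)) gives 20.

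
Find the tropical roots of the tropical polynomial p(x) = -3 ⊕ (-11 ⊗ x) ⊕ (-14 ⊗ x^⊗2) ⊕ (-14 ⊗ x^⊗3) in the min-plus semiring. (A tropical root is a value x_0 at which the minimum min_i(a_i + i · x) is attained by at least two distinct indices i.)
Roots: {0, 3, 8}

Each tropical root is a break point of the lower envelope of the lines y = a_i + i · x (there are 4 lines, with slopes 0, 1, ..., 3). Only the lines that attain the minimum somewhere contribute to roots; other lines are dominated. Here the surviving (envelope) indices are i = 3, i = 2, i = 1, i = 0.
Intersections between consecutive envelope lines give the roots: for adjacent envelope indices i < j the intersection is x = (a_i − a_j) / (j − i). Reading off the sorted break points: {0, 3, 8}.
Verification: at each break x_0, at least two indices attain the minimum of min_i(a_i + i · x_0).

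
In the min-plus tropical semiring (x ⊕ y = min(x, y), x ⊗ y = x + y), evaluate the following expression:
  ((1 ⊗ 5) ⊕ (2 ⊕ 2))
((1 ⊗ 5) ⊕ (2 ⊕ 2)) = 2

Expand innermost to outermost. Recall ⊕ takes the minimum of its arguments and ⊗ takes their sum. Working out the expression ((1 ⊗ 5) ⊕ (2 ⊕ 2)) gives 2.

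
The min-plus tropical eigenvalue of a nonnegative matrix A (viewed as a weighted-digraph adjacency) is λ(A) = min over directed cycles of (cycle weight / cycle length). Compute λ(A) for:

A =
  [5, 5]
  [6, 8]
λ(A) = 5

Enumerate directed cycles and compute their means (weight / length). Sample:
  cycle 0 → 0: weight = 5, length = 1, mean = 5/1 ≈ 5.000
  cycle 1 → 1: weight = 8, length = 1, mean = 8/1 ≈ 8.000
  cycle 0 → 1 → 0: weight = 11, length = 2, mean = 11/2 ≈ 5.500
  cycle 1 → 0 → 1: weight = 11, length = 2, mean = 11/2 ≈ 5.500
Minimum mean = 5.000, attained e.g. along the cycle 0 → 0 with weight 5 and length 1. So λ(A) = 5/1 = 5.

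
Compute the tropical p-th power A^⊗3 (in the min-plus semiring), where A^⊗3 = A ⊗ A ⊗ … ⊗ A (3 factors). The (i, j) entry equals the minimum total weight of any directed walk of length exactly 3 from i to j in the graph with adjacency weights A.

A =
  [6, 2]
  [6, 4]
A^⊗3 =
  [12, 10]
  [14, 12]

Each entry (A^⊗3)_ij equals the minimum over all length-3 walks i = v_0 → v_1 → … → v_3 = j of Σ_t A[v_t][v_{t+1}]. For example, for (i, j) = (0, 1) we minimise over 4 possible intermediate vertex sequences; the minimum is 10, attained along the walk 0 → 1 → 0 → 1.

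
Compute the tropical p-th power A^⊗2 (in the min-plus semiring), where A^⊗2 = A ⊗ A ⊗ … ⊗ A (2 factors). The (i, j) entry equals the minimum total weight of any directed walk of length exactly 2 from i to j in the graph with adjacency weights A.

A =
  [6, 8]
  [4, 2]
A^⊗2 =
  [12, 10]
  [6, 4]

Each entry (A^⊗2)_ij equals the minimum over all length-2 walks i = v_0 → v_1 → … → v_2 = j of Σ_t A[v_t][v_{t+1}]. For example, for (i, j) = (0, 1) we minimise over 2 possible intermediate vertex sequences; the minimum is 10, attained along the walk 0 → 1 → 1.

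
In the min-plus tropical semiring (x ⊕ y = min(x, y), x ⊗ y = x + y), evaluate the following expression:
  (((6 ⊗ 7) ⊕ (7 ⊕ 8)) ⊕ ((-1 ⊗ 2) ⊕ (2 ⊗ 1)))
(((6 ⊗ 7) ⊕ (7 ⊕ 8)) ⊕ ((-1 ⊗ 2) ⊕ (2 ⊗ 1))) = 1

Expand innermost to outermost. Recall ⊕ takes the minimum of its arguments and ⊗ takes their sum. Working out the expression (((6 ⊗ 7) ⊕ (7 ⊕ 8)) ⊕ ((-1 ⊗ 2) ⊕ (2 ⊗ 1))) gives 1.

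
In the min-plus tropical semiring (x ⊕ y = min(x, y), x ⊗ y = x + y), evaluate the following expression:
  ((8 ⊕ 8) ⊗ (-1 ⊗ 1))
((8 ⊕ 8) ⊗ (-1 ⊗ 1)) = 8

Expand innermost to outermost. Recall ⊕ takes the minimum of its arguments and ⊗ takes their sum. Working out the expression ((8 ⊕ 8) ⊗ (-1 ⊗ 1)) gives 8.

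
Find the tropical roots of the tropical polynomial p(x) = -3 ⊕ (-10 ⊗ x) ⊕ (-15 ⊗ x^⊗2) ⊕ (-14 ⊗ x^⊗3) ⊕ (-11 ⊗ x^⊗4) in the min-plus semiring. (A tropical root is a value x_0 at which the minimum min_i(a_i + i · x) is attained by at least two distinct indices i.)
Roots: {-3, -1, 5, 7}

Each tropical root is a break point of the lower envelope of the lines y = a_i + i · x (there are 5 lines, with slopes 0, 1, ..., 4). Only the lines that attain the minimum somewhere contribute to roots; other lines are dominated. Here the surviving (envelope) indices are i = 4, i = 3, i = 2, i = 1, i = 0.
Intersections between consecutive envelope lines give the roots: for adjacent envelope indices i < j the intersection is x = (a_i − a_j) / (j − i). Reading off the sorted break points: {-3, -1, 5, 7}.
Verification: at each break x_0, at least two indices attain the minimum of min_i(a_i + i · x_0).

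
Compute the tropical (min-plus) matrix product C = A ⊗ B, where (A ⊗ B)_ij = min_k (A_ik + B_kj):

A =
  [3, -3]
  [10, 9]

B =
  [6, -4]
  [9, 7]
A ⊗ B =
  [6, -1]
  [16, 6]

Apply the min-plus product entry-by-entry:
  C[0][0] = min over k of (A[0][0] + B[0][0] = 3 + 6 = 9, A[0][1] + B[1][0] = -3 + 9 = 6) = 6 (attained at k = 1)
  C[0][1] = min over k of (A[0][0] + B[0][1] = 3 + -4 = -1, A[0][1] + B[1][1] = -3 + 7 = 4) = -1 (attained at k = 0)
  C[1][0] = min over k of (A[1][0] + B[0][0] = 10 + 6 = 16, A[1][1] + B[1][0] = 9 + 9 = 18) = 16 (attained at k = 0)
  C[1][1] = min over k of (A[1][0] + B[0][1] = 10 + -4 = 6, A[1][1] + B[1][1] = 9 + 7 = 16) = 6 (attained at k = 0)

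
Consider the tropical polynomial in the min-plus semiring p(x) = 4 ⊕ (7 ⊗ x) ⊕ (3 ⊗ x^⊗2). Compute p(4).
p(4) = 4

A tropical monomial a ⊗ x^⊗i evaluates to a + i · x. Evaluating each term at x = 4:
  Term 0 contributes 4 + 0 · 4 = 4
  Term 1 contributes 7 + 1 · 4 = 11
  Term 2 contributes 3 + 2 · 4 = 11
p(4) = ⊕ of these = min[4, 11, 11] = 4.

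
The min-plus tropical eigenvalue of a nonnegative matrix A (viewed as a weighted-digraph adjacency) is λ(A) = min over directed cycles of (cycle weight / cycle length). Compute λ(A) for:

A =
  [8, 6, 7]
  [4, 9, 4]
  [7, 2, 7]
λ(A) = 3

Enumerate directed cycles and compute their means (weight / length). Sample:
  cycle 0 → 0: weight = 8, length = 1, mean = 8/1 ≈ 8.000
  cycle 1 → 1: weight = 9, length = 1, mean = 9/1 ≈ 9.000
  cycle 2 → 2: weight = 7, length = 1, mean = 7/1 ≈ 7.000
  cycle 0 → 1 → 0: weight = 10, length = 2, mean = 10/2 ≈ 5.000
  cycle 0 → 2 → 0: weight = 14, length = 2, mean = 14/2 ≈ 7.000
  cycle 1 → 0 → 1: weight = 10, length = 2, mean = 10/2 ≈ 5.000
Minimum mean = 3.000, attained e.g. along the cycle 1 → 2 → 1 with weight 6 and length 2. So λ(A) = 6/2 = 3.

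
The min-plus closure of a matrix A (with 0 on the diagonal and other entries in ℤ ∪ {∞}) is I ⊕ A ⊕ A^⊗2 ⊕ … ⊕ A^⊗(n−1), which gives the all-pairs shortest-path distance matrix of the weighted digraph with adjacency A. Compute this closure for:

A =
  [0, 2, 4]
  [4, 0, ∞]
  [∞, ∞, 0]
Closure =
  [0, 2, 4]
  [4, 0, 8]
  [∞, ∞, 0]

This is the Floyd-Warshall all-pairs shortest-path computation. For each intermediate vertex k = 0, 1, …, 2, update dist[i][j] ← min(dist[i][j], dist[i][k] + dist[k][j]). The final matrix gives, for each (i, j), the minimum total weight of any directed path from i to j (possibly empty when i = j).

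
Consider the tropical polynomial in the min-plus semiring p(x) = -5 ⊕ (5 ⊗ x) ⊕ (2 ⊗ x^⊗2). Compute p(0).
p(0) = -5

A tropical monomial a ⊗ x^⊗i evaluates to a + i · x. Evaluating each term at x = 0:
  Term 0 contributes -5 + 0 · 0 = -5
  Term 1 contributes 5 + 1 · 0 = 5
  Term 2 contributes 2 + 2 · 0 = 2
p(0) = ⊕ of these = min[-5, 5, 2] = -5.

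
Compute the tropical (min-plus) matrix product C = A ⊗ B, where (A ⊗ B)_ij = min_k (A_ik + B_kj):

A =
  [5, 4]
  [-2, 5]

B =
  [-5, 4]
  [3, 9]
A ⊗ B =
  [0, 9]
  [-7, 2]

Apply the min-plus product entry-by-entry:
  C[0][0] = min over k of (A[0][0] + B[0][0] = 5 + -5 = 0, A[0][1] + B[1][0] = 4 + 3 = 7) = 0 (attained at k = 0)
  C[0][1] = min over k of (A[0][0] + B[0][1] = 5 + 4 = 9, A[0][1] + B[1][1] = 4 + 9 = 13) = 9 (attained at k = 0)
  C[1][0] = min over k of (A[1][0] + B[0][0] = -2 + -5 = -7, A[1][1] + B[1][0] = 5 + 3 = 8) = -7 (attained at k = 0)
  C[1][1] = min over k of (A[1][0] + B[0][1] = -2 + 4 = 2, A[1][1] + B[1][1] = 5 + 9 = 14) = 2 (attained at k = 0)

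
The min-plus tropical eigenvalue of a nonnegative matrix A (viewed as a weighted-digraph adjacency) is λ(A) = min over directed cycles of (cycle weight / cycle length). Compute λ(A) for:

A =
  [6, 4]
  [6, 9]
λ(A) = 5

Enumerate directed cycles and compute their means (weight / length). Sample:
  cycle 0 → 0: weight = 6, length = 1, mean = 6/1 ≈ 6.000
  cycle 1 → 1: weight = 9, length = 1, mean = 9/1 ≈ 9.000
  cycle 0 → 1 → 0: weight = 10, length = 2, mean = 10/2 ≈ 5.000
  cycle 1 → 0 → 1: weight = 10, length = 2, mean = 10/2 ≈ 5.000
Minimum mean = 5.000, attained e.g. along the cycle 0 → 1 → 0 with weight 10 and length 2. So λ(A) = 10/2 = 5.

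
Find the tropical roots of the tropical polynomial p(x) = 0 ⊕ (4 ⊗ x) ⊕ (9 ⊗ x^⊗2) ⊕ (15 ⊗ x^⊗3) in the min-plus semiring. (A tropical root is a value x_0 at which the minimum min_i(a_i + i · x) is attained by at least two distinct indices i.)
Roots: {-6, -5, -4}

Each tropical root is a break point of the lower envelope of the lines y = a_i + i · x (there are 4 lines, with slopes 0, 1, ..., 3). Only the lines that attain the minimum somewhere contribute to roots; other lines are dominated. Here the surviving (envelope) indices are i = 3, i = 2, i = 1, i = 0.
Intersections between consecutive envelope lines give the roots: for adjacent envelope indices i < j the intersection is x = (a_i − a_j) / (j − i). Reading off the sorted break points: {-6, -5, -4}.
Verification: at each break x_0, at least two indices attain the minimum of min_i(a_i + i · x_0).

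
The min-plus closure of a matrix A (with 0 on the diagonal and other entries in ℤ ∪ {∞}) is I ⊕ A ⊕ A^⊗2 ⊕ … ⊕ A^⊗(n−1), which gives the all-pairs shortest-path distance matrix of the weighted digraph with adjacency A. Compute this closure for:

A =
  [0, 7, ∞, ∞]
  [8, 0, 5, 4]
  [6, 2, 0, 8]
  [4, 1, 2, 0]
Closure =
  [0, 7, 12, 11]
  [8, 0, 5, 4]
  [6, 2, 0, 6]
  [4, 1, 2, 0]

This is the Floyd-Warshall all-pairs shortest-path computation. For each intermediate vertex k = 0, 1, …, 3, update dist[i][j] ← min(dist[i][j], dist[i][k] + dist[k][j]). The final matrix gives, for each (i, j), the minimum total weight of any directed path from i to j (possibly empty when i = j).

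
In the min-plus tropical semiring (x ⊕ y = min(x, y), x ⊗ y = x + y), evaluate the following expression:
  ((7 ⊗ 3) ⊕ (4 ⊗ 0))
((7 ⊗ 3) ⊕ (4 ⊗ 0)) = 4

Expand innermost to outermost. Recall ⊕ takes the minimum of its arguments and ⊗ takes their sum. Working out the expression ((7 ⊗ 3) ⊕ (4 ⊗ 0)) gives 4.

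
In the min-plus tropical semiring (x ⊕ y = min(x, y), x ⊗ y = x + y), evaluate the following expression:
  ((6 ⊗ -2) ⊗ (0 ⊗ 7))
((6 ⊗ -2) ⊗ (0 ⊗ 7)) = 11

Expand innermost to outermost. Recall ⊕ takes the minimum of its arguments and ⊗ takes their sum. Working out the expression ((6 ⊗ -2) ⊗ (0 ⊗ 7)) gives 11.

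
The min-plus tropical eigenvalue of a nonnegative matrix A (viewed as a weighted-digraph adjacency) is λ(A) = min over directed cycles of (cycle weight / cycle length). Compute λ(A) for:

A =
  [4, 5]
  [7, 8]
λ(A) = 4

Enumerate directed cycles and compute their means (weight / length). Sample:
  cycle 0 → 0: weight = 4, length = 1, mean = 4/1 ≈ 4.000
  cycle 1 → 1: weight = 8, length = 1, mean = 8/1 ≈ 8.000
  cycle 0 → 1 → 0: weight = 12, length = 2, mean = 12/2 ≈ 6.000
  cycle 1 → 0 → 1: weight = 12, length = 2, mean = 12/2 ≈ 6.000
Minimum mean = 4.000, attained e.g. along the cycle 0 → 0 with weight 4 and length 1. So λ(A) = 4/1 = 4.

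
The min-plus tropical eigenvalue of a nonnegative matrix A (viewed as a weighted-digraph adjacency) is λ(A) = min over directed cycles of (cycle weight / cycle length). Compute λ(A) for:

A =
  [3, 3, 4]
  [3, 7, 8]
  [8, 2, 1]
λ(A) = 1

Enumerate directed cycles and compute their means (weight / length). Sample:
  cycle 0 → 0: weight = 3, length = 1, mean = 3/1 ≈ 3.000
  cycle 1 → 1: weight = 7, length = 1, mean = 7/1 ≈ 7.000
  cycle 2 → 2: weight = 1, length = 1, mean = 1/1 ≈ 1.000
  cycle 0 → 1 → 0: weight = 6, length = 2, mean = 6/2 ≈ 3.000
  cycle 0 → 2 → 0: weight = 12, length = 2, mean = 12/2 ≈ 6.000
  cycle 1 → 0 → 1: weight = 6, length = 2, mean = 6/2 ≈ 3.000
Minimum mean = 1.000, attained e.g. along the cycle 2 → 2 with weight 1 and length 1. So λ(A) = 1/1 = 1.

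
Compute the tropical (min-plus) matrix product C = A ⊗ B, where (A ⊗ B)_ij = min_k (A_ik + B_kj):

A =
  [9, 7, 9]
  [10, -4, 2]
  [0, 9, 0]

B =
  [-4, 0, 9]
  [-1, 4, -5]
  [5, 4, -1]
A ⊗ B =
  [5, 9, 2]
  [-5, 0, -9]
  [-4, 0, -1]

Apply the min-plus product entry-by-entry:
  C[0][0] = min over k of (A[0][0] + B[0][0] = 9 + -4 = 5, A[0][1] + B[1][0] = 7 + -1 = 6, A[0][2] + B[2][0] = 9 + 5 = 14) = 5 (attained at k = 0)
  C[0][1] = min over k of (A[0][0] + B[0][1] = 9 + 0 = 9, A[0][1] + B[1][1] = 7 + 4 = 11, A[0][2] + B[2][1] = 9 + 4 = 13) = 9 (attained at k = 0)
  C[0][2] = min over k of (A[0][0] + B[0][2] = 9 + 9 = 18, A[0][1] + B[1][2] = 7 + -5 = 2, A[0][2] + B[2][2] = 9 + -1 = 8) = 2 (attained at k = 1)
  C[1][0] = min over k of (A[1][0] + B[0][0] = 10 + -4 = 6, A[1][1] + B[1][0] = -4 + -1 = -5, A[1][2] + B[2][0] = 2 + 5 = 7) = -5 (attained at k = 1)
  C[1][1] = min over k of (A[1][0] + B[0][1] = 10 + 0 = 10, A[1][1] + B[1][1] = -4 + 4 = 0, A[1][2] + B[2][1] = 2 + 4 = 6) = 0 (attained at k = 1)
  C[1][2] = min over k of (A[1][0] + B[0][2] = 10 + 9 = 19, A[1][1] + B[1][2] = -4 + -5 = -9, A[1][2] + B[2][2] = 2 + -1 = 1) = -9 (attained at k = 1)
  C[2][0] = min over k of (A[2][0] + B[0][0] = 0 + -4 = -4, A[2][1] + B[1][0] = 9 + -1 = 8, A[2][2] + B[2][0] = 0 + 5 = 5) = -4 (attained at k = 0)
  C[2][1] = min over k of (A[2][0] + B[0][1] = 0 + 0 = 0, A[2][1] + B[1][1] = 9 + 4 = 13, A[2][2] + B[2][1] = 0 + 4 = 4) = 0 (attained at k = 0)
  C[2][2] = min over k of (A[2][0] + B[0][2] = 0 + 9 = 9, A[2][1] + B[1][2] = 9 + -5 = 4, A[2][2] + B[2][2] = 0 + -1 = -1) = -1 (attained at k = 2)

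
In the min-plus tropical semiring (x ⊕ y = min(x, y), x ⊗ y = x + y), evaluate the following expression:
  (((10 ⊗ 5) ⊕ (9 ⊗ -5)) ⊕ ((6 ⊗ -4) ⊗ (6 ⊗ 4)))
(((10 ⊗ 5) ⊕ (9 ⊗ -5)) ⊕ ((6 ⊗ -4) ⊗ (6 ⊗ 4))) = 4

Expand innermost to outermost. Recall ⊕ takes the minimum of its arguments and ⊗ takes their sum. Working out the expression (((10 ⊗ 5) ⊕ (9 ⊗ -5)) ⊕ ((6 ⊗ -4) ⊗ (6 ⊗ 4))) gives 4.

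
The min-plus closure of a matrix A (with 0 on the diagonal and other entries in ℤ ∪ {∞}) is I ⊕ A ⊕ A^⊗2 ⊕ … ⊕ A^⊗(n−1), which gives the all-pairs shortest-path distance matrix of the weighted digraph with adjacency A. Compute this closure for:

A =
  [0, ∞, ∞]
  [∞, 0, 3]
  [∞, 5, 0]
Closure =
  [0, ∞, ∞]
  [∞, 0, 3]
  [∞, 5, 0]

This is the Floyd-Warshall all-pairs shortest-path computation. For each intermediate vertex k = 0, 1, …, 2, update dist[i][j] ← min(dist[i][j], dist[i][k] + dist[k][j]). The final matrix gives, for each (i, j), the minimum total weight of any directed path from i to j (possibly empty when i = j).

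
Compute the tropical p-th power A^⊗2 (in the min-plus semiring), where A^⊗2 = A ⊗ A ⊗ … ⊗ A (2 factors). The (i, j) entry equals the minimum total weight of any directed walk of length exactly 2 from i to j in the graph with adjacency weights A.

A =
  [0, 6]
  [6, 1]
A^⊗2 =
  [0, 6]
  [6, 2]

Each entry (A^⊗2)_ij equals the minimum over all length-2 walks i = v_0 → v_1 → … → v_2 = j of Σ_t A[v_t][v_{t+1}]. For example, for (i, j) = (0, 1) we minimise over 2 possible intermediate vertex sequences; the minimum is 6, attained along the walk 0 → 0 → 1.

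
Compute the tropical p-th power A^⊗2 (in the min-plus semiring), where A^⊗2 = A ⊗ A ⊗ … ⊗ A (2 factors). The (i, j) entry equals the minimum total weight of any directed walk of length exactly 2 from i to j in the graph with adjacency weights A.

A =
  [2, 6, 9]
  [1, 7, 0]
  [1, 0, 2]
A^⊗2 =
  [4, 8, 6]
  [1, 0, 2]
  [1, 2, 0]

Each entry (A^⊗2)_ij equals the minimum over all length-2 walks i = v_0 → v_1 → … → v_2 = j of Σ_t A[v_t][v_{t+1}]. For example, for (i, j) = (0, 2) we minimise over 3 possible intermediate vertex sequences; the minimum is 6, attained along the walk 0 → 1 → 2.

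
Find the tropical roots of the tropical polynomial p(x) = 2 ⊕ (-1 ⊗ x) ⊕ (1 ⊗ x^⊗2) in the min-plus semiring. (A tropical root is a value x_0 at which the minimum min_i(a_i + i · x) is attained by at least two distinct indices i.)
Roots: {-2, 3}

Each tropical root is a break point of the lower envelope of the lines y = a_i + i · x (there are 3 lines, with slopes 0, 1, ..., 2). Only the lines that attain the minimum somewhere contribute to roots; other lines are dominated. Here the surviving (envelope) indices are i = 2, i = 1, i = 0.
Intersections between consecutive envelope lines give the roots: for adjacent envelope indices i < j the intersection is x = (a_i − a_j) / (j − i). Reading off the sorted break points: {-2, 3}.
Verification: at each break x_0, at least two indices attain the minimum of min_i(a_i + i · x_0).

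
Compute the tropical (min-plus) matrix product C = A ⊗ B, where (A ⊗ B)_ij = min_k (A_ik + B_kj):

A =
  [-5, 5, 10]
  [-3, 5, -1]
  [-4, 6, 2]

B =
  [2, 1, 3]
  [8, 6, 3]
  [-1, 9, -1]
A ⊗ B =
  [-3, -4, -2]
  [-2, -2, -2]
  [-2, -3, -1]

Apply the min-plus product entry-by-entry:
  C[0][0] = min over k of (A[0][0] + B[0][0] = -5 + 2 = -3, A[0][1] + B[1][0] = 5 + 8 = 13, A[0][2] + B[2][0] = 10 + -1 = 9) = -3 (attained at k = 0)
  C[0][1] = min over k of (A[0][0] + B[0][1] = -5 + 1 = -4, A[0][1] + B[1][1] = 5 + 6 = 11, A[0][2] + B[2][1] = 10 + 9 = 19) = -4 (attained at k = 0)
  C[0][2] = min over k of (A[0][0] + B[0][2] = -5 + 3 = -2, A[0][1] + B[1][2] = 5 + 3 = 8, A[0][2] + B[2][2] = 10 + -1 = 9) = -2 (attained at k = 0)
  C[1][0] = min over k of (A[1][0] + B[0][0] = -3 + 2 = -1, A[1][1] + B[1][0] = 5 + 8 = 13, A[1][2] + B[2][0] = -1 + -1 = -2) = -2 (attained at k = 2)
  C[1][1] = min over k of (A[1][0] + B[0][1] = -3 + 1 = -2, A[1][1] + B[1][1] = 5 + 6 = 11, A[1][2] + B[2][1] = -1 + 9 = 8) = -2 (attained at k = 0)
  C[1][2] = min over k of (A[1][0] + B[0][2] = -3 + 3 = 0, A[1][1] + B[1][2] = 5 + 3 = 8, A[1][2] + B[2][2] = -1 + -1 = -2) = -2 (attained at k = 2)
  C[2][0] = min over k of (A[2][0] + B[0][0] = -4 + 2 = -2, A[2][1] + B[1][0] = 6 + 8 = 14, A[2][2] + B[2][0] = 2 + -1 = 1) = -2 (attained at k = 0)
  C[2][1] = min over k of (A[2][0] + B[0][1] = -4 + 1 = -3, A[2][1] + B[1][1] = 6 + 6 = 12, A[2][2] + B[2][1] = 2 + 9 = 11) = -3 (attained at k = 0)
  C[2][2] = min over k of (A[2][0] + B[0][2] = -4 + 3 = -1, A[2][1] + B[1][2] = 6 + 3 = 9, A[2][2] + B[2][2] = 2 + -1 = 1) = -1 (attained at k = 0)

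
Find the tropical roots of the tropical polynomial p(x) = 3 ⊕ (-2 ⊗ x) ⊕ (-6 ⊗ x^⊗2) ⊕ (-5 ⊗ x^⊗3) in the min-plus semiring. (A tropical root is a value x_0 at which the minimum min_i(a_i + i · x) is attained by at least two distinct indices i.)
Roots: {-1, 4, 5}

Each tropical root is a break point of the lower envelope of the lines y = a_i + i · x (there are 4 lines, with slopes 0, 1, ..., 3). Only the lines that attain the minimum somewhere contribute to roots; other lines are dominated. Here the surviving (envelope) indices are i = 3, i = 2, i = 1, i = 0.
Intersections between consecutive envelope lines give the roots: for adjacent envelope indices i < j the intersection is x = (a_i − a_j) / (j − i). Reading off the sorted break points: {-1, 4, 5}.
Verification: at each break x_0, at least two indices attain the minimum of min_i(a_i + i · x_0).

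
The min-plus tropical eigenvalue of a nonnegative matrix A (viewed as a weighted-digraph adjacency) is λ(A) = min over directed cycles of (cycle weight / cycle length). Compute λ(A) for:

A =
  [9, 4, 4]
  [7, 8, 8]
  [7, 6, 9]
λ(A) = 11/2

Enumerate directed cycles and compute their means (weight / length). Sample:
  cycle 0 → 0: weight = 9, length = 1, mean = 9/1 ≈ 9.000
  cycle 1 → 1: weight = 8, length = 1, mean = 8/1 ≈ 8.000
  cycle 2 → 2: weight = 9, length = 1, mean = 9/1 ≈ 9.000
  cycle 0 → 1 → 0: weight = 11, length = 2, mean = 11/2 ≈ 5.500
  cycle 0 → 2 → 0: weight = 11, length = 2, mean = 11/2 ≈ 5.500
  cycle 1 → 0 → 1: weight = 11, length = 2, mean = 11/2 ≈ 5.500
Minimum mean = 5.500, attained e.g. along the cycle 0 → 1 → 0 with weight 11 and length 2. So λ(A) = 11/2 = 11/2.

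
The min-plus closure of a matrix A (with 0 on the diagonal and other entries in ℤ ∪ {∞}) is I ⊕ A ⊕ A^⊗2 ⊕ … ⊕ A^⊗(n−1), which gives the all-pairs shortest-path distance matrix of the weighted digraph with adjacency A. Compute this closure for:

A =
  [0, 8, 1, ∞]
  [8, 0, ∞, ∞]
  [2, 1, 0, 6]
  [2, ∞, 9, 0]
Closure =
  [0, 2, 1, 7]
  [8, 0, 9, 15]
  [2, 1, 0, 6]
  [2, 4, 3, 0]

This is the Floyd-Warshall all-pairs shortest-path computation. For each intermediate vertex k = 0, 1, …, 3, update dist[i][j] ← min(dist[i][j], dist[i][k] + dist[k][j]). The final matrix gives, for each (i, j), the minimum total weight of any directed path from i to j (possibly empty when i = j).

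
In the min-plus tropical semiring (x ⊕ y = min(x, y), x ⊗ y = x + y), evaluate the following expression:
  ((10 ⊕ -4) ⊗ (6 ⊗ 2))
((10 ⊕ -4) ⊗ (6 ⊗ 2)) = 4

Expand innermost to outermost. Recall ⊕ takes the minimum of its arguments and ⊗ takes their sum. Working out the expression ((10 ⊕ -4) ⊗ (6 ⊗ 2)) gives 4.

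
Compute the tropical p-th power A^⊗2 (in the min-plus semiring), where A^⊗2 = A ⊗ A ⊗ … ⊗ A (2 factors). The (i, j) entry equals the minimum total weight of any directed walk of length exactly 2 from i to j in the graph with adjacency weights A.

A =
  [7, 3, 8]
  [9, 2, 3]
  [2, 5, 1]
A^⊗2 =
  [10, 5, 6]
  [5, 4, 4]
  [3, 5, 2]

Each entry (A^⊗2)_ij equals the minimum over all length-2 walks i = v_0 → v_1 → … → v_2 = j of Σ_t A[v_t][v_{t+1}]. For example, for (i, j) = (0, 2) we minimise over 3 possible intermediate vertex sequences; the minimum is 6, attained along the walk 0 → 1 → 2.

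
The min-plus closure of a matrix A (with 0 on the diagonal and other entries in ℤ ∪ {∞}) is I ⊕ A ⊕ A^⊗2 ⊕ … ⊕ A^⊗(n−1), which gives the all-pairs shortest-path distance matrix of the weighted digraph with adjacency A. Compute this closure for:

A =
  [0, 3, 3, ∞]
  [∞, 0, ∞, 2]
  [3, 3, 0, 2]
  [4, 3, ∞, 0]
Closure =
  [0, 3, 3, 5]
  [6, 0, 9, 2]
  [3, 3, 0, 2]
  [4, 3, 7, 0]

This is the Floyd-Warshall all-pairs shortest-path computation. For each intermediate vertex k = 0, 1, …, 3, update dist[i][j] ← min(dist[i][j], dist[i][k] + dist[k][j]). The final matrix gives, for each (i, j), the minimum total weight of any directed path from i to j (possibly empty when i = j).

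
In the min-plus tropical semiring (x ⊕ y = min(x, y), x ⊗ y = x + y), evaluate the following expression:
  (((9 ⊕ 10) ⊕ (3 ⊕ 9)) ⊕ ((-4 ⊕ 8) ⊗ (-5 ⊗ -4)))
(((9 ⊕ 10) ⊕ (3 ⊕ 9)) ⊕ ((-4 ⊕ 8) ⊗ (-5 ⊗ -4))) = -13

Expand innermost to outermost. Recall ⊕ takes the minimum of its arguments and ⊗ takes their sum. Working out the expression (((9 ⊕ 10) ⊕ (3 ⊕ 9)) ⊕ ((-4 ⊕ 8) ⊗ (-5 ⊗ -4))) gives -13.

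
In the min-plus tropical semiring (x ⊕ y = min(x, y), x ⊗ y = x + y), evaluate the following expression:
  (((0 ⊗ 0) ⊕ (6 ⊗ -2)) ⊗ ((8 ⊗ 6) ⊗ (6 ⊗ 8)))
(((0 ⊗ 0) ⊕ (6 ⊗ -2)) ⊗ ((8 ⊗ 6) ⊗ (6 ⊗ 8))) = 28

Expand innermost to outermost. Recall ⊕ takes the minimum of its arguments and ⊗ takes their sum. Working out the expression (((0 ⊗ 0) ⊕ (6 ⊗ -2)) ⊗ ((8 ⊗ 6) ⊗ (6 ⊗ 8))) gives 28.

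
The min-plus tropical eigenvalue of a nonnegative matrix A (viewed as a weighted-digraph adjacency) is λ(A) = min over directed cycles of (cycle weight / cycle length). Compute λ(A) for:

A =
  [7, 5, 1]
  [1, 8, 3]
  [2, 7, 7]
λ(A) = 3/2

Enumerate directed cycles and compute their means (weight / length). Sample:
  cycle 0 → 0: weight = 7, length = 1, mean = 7/1 ≈ 7.000
  cycle 1 → 1: weight = 8, length = 1, mean = 8/1 ≈ 8.000
  cycle 2 → 2: weight = 7, length = 1, mean = 7/1 ≈ 7.000
  cycle 0 → 1 → 0: weight = 6, length = 2, mean = 6/2 ≈ 3.000
  cycle 0 → 2 → 0: weight = 3, length = 2, mean = 3/2 ≈ 1.500
  cycle 1 → 0 → 1: weight = 6, length = 2, mean = 6/2 ≈ 3.000
Minimum mean = 1.500, attained e.g. along the cycle 0 → 2 → 0 with weight 3 and length 2. So λ(A) = 3/2 = 3/2.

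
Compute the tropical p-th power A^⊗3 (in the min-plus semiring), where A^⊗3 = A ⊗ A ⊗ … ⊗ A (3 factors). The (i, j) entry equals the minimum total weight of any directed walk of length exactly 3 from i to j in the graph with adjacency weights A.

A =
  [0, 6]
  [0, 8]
A^⊗3 =
  [0, 6]
  [0, 6]

Each entry (A^⊗3)_ij equals the minimum over all length-3 walks i = v_0 → v_1 → … → v_3 = j of Σ_t A[v_t][v_{t+1}]. For example, for (i, j) = (0, 1) we minimise over 4 possible intermediate vertex sequences; the minimum is 6, attained along the walk 0 → 0 → 0 → 1.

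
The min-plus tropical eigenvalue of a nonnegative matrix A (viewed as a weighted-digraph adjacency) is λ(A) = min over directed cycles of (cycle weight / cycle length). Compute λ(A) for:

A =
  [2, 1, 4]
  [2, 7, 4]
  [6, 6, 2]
λ(A) = 3/2

Enumerate directed cycles and compute their means (weight / length). Sample:
  cycle 0 → 0: weight = 2, length = 1, mean = 2/1 ≈ 2.000
  cycle 1 → 1: weight = 7, length = 1, mean = 7/1 ≈ 7.000
  cycle 2 → 2: weight = 2, length = 1, mean = 2/1 ≈ 2.000
  cycle 0 → 1 → 0: weight = 3, length = 2, mean = 3/2 ≈ 1.500
  cycle 0 → 2 → 0: weight = 10, length = 2, mean = 10/2 ≈ 5.000
  cycle 1 → 0 → 1: weight = 3, length = 2, mean = 3/2 ≈ 1.500
Minimum mean = 1.500, attained e.g. along the cycle 0 → 1 → 0 with weight 3 and length 2. So λ(A) = 3/2 = 3/2.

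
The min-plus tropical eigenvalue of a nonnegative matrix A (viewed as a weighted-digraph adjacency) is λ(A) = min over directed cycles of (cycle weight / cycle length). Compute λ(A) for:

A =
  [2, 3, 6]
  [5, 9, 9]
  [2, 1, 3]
λ(A) = 2

Enumerate directed cycles and compute their means (weight / length). Sample:
  cycle 0 → 0: weight = 2, length = 1, mean = 2/1 ≈ 2.000
  cycle 1 → 1: weight = 9, length = 1, mean = 9/1 ≈ 9.000
  cycle 2 → 2: weight = 3, length = 1, mean = 3/1 ≈ 3.000
  cycle 0 → 1 → 0: weight = 8, length = 2, mean = 8/2 ≈ 4.000
  cycle 0 → 2 → 0: weight = 8, length = 2, mean = 8/2 ≈ 4.000
  cycle 1 → 0 → 1: weight = 8, length = 2, mean = 8/2 ≈ 4.000
Minimum mean = 2.000, attained e.g. along the cycle 0 → 0 with weight 2 and length 1. So λ(A) = 2/1 = 2.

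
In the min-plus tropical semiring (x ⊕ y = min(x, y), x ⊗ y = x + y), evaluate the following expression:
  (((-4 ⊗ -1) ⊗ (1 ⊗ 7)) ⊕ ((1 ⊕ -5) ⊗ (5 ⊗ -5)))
(((-4 ⊗ -1) ⊗ (1 ⊗ 7)) ⊕ ((1 ⊕ -5) ⊗ (5 ⊗ -5))) = -5

Expand innermost to outermost. Recall ⊕ takes the minimum of its arguments and ⊗ takes their sum. Working out the expression (((-4 ⊗ -1) ⊗ (1 ⊗ 7)) ⊕ ((1 ⊕ -5) ⊗ (5 ⊗ -5))) gives -5.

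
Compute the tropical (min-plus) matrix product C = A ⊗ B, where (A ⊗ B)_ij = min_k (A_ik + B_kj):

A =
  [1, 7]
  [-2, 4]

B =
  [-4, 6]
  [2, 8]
A ⊗ B =
  [-3, 7]
  [-6, 4]

Apply the min-plus product entry-by-entry:
  C[0][0] = min over k of (A[0][0] + B[0][0] = 1 + -4 = -3, A[0][1] + B[1][0] = 7 + 2 = 9) = -3 (attained at k = 0)
  C[0][1] = min over k of (A[0][0] + B[0][1] = 1 + 6 = 7, A[0][1] + B[1][1] = 7 + 8 = 15) = 7 (attained at k = 0)
  C[1][0] = min over k of (A[1][0] + B[0][0] = -2 + -4 = -6, A[1][1] + B[1][0] = 4 + 2 = 6) = -6 (attained at k = 0)
  C[1][1] = min over k of (A[1][0] + B[0][1] = -2 + 6 = 4, A[1][1] + B[1][1] = 4 + 8 = 12) = 4 (attained at k = 0)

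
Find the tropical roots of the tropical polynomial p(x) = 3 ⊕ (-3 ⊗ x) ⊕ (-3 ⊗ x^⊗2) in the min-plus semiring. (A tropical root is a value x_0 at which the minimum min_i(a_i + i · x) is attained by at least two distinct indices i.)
Roots: {0, 6}

Each tropical root is a break point of the lower envelope of the lines y = a_i + i · x (there are 3 lines, with slopes 0, 1, ..., 2). Only the lines that attain the minimum somewhere contribute to roots; other lines are dominated. Here the surviving (envelope) indices are i = 2, i = 1, i = 0.
Intersections between consecutive envelope lines give the roots: for adjacent envelope indices i < j the intersection is x = (a_i − a_j) / (j − i). Reading off the sorted break points: {0, 6}.
Verification: at each break x_0, at least two indices attain the minimum of min_i(a_i + i · x_0).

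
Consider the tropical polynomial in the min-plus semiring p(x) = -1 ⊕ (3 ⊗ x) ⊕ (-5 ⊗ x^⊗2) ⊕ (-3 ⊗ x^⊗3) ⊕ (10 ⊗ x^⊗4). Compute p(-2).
p(-2) = -9

A tropical monomial a ⊗ x^⊗i evaluates to a + i · x. Evaluating each term at x = -2:
  Term 0 contributes -1 + 0 · -2 = -1
  Term 1 contributes 3 + 1 · -2 = 1
  Term 2 contributes -5 + 2 · -2 = -9
  Term 3 contributes -3 + 3 · -2 = -9
  Term 4 contributes 10 + 4 · -2 = 2
p(-2) = ⊕ of these = min[-1, 1, -9, -9, 2] = -9.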